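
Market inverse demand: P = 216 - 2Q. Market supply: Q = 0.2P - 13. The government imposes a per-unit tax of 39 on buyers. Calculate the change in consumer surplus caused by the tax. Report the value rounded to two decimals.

-209.33

Rewriting supply in inverse form: P = 65 + 5Q.
Pre-tax equilibrium: 216 - 2Q = 65 + 5Q gives Q* = 21.5714, P* = 172.8571.
A tax on buyers shifts demand down by 39: (216 - 39) - 2Q = 65 + 5Q, so Q_t = 16. Buyers pay P_b = 184; sellers receive P_s = P_b - 39 = 145.
Consumers lose the trapezoid between P* and P_b out to Q_t plus the triangle from Q_t to Q*: change in CS = 256 - 465.3265 = -209.3265.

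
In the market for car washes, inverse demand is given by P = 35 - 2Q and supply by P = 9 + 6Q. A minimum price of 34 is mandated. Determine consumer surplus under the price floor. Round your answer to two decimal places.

Free-market equilibrium: 35 - 2Q = 9 + 6Q gives Q* = 3.25, P* = 28.5.
At the floor price 34, quantity demanded is (35 - 34)/2 = 0.5; demand is the short side, so Q = 0.5 trades at P = 34.
CS is the triangle under demand above 34: (1/2)(0.5)(35 - 34) = 0.25.

0.25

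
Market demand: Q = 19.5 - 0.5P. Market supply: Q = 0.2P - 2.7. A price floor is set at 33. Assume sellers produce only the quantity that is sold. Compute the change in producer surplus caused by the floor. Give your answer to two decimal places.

Rewriting demand in inverse form: P = 39 - 2Q.
Rewriting supply in inverse form: P = 13.5 + 5Q.
Without the control, 39 - 2Q = 13.5 + 5Q so Q* = 3.6429 and P* = 31.7143.
At the floor price 33, quantity demanded is (39 - 33)/2 = 3; demand is the short side, so Q = 3 trades at P = 33.
PS goes from (1/2)(3.6429)(18.2143) = 33.176 to 36 (computed as (33 - 13.5)(3) - (1/2)(5)(3)^2), a change of 2.824.

2.82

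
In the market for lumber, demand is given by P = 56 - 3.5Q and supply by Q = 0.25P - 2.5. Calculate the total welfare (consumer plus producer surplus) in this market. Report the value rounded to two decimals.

Rewriting supply in inverse form: P = 10 + 4Q.
Equilibrium: 56 - 3.5Q = 10 + 4Q, so Q* = 6.1333 and P* = 34.5333.
Total surplus is the full triangle between the curves from 0 to Q*: (1/2)(6.1333)(56 - 10) = 141.0667.

141.07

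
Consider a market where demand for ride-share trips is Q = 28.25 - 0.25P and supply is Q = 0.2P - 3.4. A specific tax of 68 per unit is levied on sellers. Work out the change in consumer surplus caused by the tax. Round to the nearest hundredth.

Rewriting demand in inverse form: P = 113 - 4Q.
Rewriting supply in inverse form: P = 17 + 5Q.
Pre-tax equilibrium: 113 - 4Q = 17 + 5Q gives Q* = 10.6667, P* = 70.3333.
A tax on sellers shifts supply up by 68: 113 - 4Q = 17 + 5Q + 68, so Q_t = 3.1111. Buyers pay P_b = 100.5556; sellers receive P_s = P_b - 68 = 32.5556.
CS falls from (1/2)(10.6667)(42.6667) = 227.5556 to (1/2)(3.1111)(12.4444) = 19.358, a change of -208.1975.

-208.20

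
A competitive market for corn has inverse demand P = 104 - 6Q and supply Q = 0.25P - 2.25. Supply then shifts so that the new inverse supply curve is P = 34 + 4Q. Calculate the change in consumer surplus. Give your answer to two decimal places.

-123.75

Rewriting supply in inverse form: P = 9 + 4Q.
Initial equilibrium: Q_0 = 9.5, P_0 = 47; CS_0 = (1/2)(9.5)(57) = 270.75, PS_0 = (1/2)(9.5)(38) = 180.5.
New equilibrium: 104 - 6Q = 34 + 4Q gives Q_1 = 7, P_1 = 62; CS_1 = 147, PS_1 = 98.
Change in consumer surplus = 147 - 270.75 = -123.75.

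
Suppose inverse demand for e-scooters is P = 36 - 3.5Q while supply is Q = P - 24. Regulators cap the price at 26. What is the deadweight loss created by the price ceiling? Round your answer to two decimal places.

1.00

Rewriting supply in inverse form: P = 24 + Q.
Free-market equilibrium: 36 - 3.5Q = 24 + Q gives Q* = 2.6667, P* = 26.6667.
At the ceiling price 26, quantity supplied is (26 - 24)/1 = 2; supply is the short side, so Q = 2 trades at P = 26.
The lost-trades triangle has base Q* - 2 = 0.6667 and height equal to the gap between the curves at Q = 2, which is 29 - 26 = 3. DWL = (1/2)(0.6667)(3) = 1.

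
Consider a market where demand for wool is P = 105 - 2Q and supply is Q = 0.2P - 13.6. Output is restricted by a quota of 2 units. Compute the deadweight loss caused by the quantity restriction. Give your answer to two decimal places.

37.79

Rewriting supply in inverse form: P = 68 + 5Q.
Without the quota, 105 - 2Q = 68 + 5Q gives Q* = 5.2857.
At Q = 2 the demand price is 105 - 2(2) = 101 and the supply price is 68 + 5(2) = 78.
DWL = (1/2)(gap between curves at 2) x (Q* - 2) = (1/2)(23)(3.2857) = 37.7857.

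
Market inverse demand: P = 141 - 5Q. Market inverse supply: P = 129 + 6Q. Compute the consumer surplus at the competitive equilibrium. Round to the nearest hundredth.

Set 141 - 5Q = 129 + 6Q, which gives 12 = 11Q, so Q* = 1.0909 and P* = 141 - 5(1.0909) = 135.5455.
Consumer surplus is the triangle under demand above P*: (1/2)(1.0909)(141 - 135.5455) = (1/2)(1.0909)(5.4545) = 2.9752.

2.98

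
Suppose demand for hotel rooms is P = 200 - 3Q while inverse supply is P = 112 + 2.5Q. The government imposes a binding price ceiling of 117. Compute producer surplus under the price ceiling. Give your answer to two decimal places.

Free-market equilibrium: 200 - 3Q = 112 + 2.5Q gives Q* = 16, P* = 152.
At P = 117, sellers supply (117 - 112)/2.5 = 2 while buyers want more, so the quantity traded is 2 at price 117.
PS is the triangle above supply below 117: (1/2)(2)(117 - 112) = 5.

5.00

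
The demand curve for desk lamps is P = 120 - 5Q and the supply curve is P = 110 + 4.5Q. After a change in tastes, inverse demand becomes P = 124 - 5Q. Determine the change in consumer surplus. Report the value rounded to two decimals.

2.66

Initial equilibrium: Q_0 = 1.0526, P_0 = 114.7368; CS_0 = (1/2)(1.0526)(5.2632) = 2.7701, PS_0 = (1/2)(1.0526)(4.7368) = 2.4931.
New equilibrium: 124 - 5Q = 110 + 4.5Q gives Q_1 = 1.4737, P_1 = 116.6316; CS_1 = 5.4294, PS_1 = 4.8864.
Change in consumer surplus = 5.4294 - 2.7701 = 2.6593.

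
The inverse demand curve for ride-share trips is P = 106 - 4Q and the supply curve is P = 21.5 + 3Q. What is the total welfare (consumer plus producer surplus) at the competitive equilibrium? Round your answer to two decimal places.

510.02

Setting demand equal to supply, 84.5 = 7Q, so Q* = 12.0714 and P* = 57.7143.
Total surplus is the full triangle between the curves from 0 to Q*: (1/2)(12.0714)(106 - 21.5) = 510.0179.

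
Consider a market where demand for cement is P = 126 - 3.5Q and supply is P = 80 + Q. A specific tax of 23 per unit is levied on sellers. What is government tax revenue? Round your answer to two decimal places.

Without the tax, 126 - 3.5Q = 80 + Q so Q* = 10.2222 and P* = 90.2222.
With the tax, sellers need 23 more per unit: 126 - 3.5Q = 80 + Q + 23, so Q_t = 5.1111. Buyers pay P_b = 108.1111; sellers receive P_s = P_b - 23 = 85.1111.
Revenue is the tax times quantity traded: 23 x 5.1111 = 117.5556.

117.56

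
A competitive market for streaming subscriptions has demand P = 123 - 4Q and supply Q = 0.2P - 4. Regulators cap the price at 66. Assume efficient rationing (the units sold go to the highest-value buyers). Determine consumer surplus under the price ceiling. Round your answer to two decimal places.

Rewriting supply in inverse form: P = 20 + 5Q.
Free-market equilibrium: 123 - 4Q = 20 + 5Q gives Q* = 11.4444, P* = 77.2222.
At the ceiling price 66, quantity supplied is (66 - 20)/5 = 9.2; supply is the short side, so Q = 9.2 trades at P = 66.
The demand price at Q = 9.2 is 86.2. CS is the trapezoid between demand and 66 over [0, 9.2]: (1/2)[(123 - 66) + (86.2 - 66)](9.2) = 355.12.

355.12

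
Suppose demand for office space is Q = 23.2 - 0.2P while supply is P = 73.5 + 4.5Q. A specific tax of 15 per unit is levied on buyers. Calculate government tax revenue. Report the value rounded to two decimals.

43.42

Rewriting demand in inverse form: P = 116 - 5Q.
Pre-tax equilibrium: 116 - 5Q = 73.5 + 4.5Q gives Q* = 4.4737, P* = 93.6316.
A tax on buyers shifts demand down by 15: (116 - 15) - 5Q = 73.5 + 4.5Q, so Q_t = 2.8947. Buyers pay P_b = 101.5263; sellers receive P_s = P_b - 15 = 86.5263.
Tax revenue = t x Q_t = 15 x 2.8947 = 43.4211.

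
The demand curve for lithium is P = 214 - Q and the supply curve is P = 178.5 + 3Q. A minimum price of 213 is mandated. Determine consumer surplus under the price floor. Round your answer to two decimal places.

0.50

Without the control, 214 - Q = 178.5 + 3Q so Q* = 8.875 and P* = 205.125.
At P = 213, buyers demand (214 - 213)/1 = 1 while sellers would supply more, so the quantity traded is 1 at price 213.
CS is the triangle under demand above 213: (1/2)(1)(214 - 213) = 0.5.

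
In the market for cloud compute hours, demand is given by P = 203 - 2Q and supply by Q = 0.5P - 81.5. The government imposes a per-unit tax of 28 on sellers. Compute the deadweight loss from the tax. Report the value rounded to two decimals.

98.00

Rewriting supply in inverse form: P = 163 + 2Q.
Without the tax, 203 - 2Q = 163 + 2Q so Q* = 10 and P* = 183.
With the tax, sellers need 28 more per unit: 203 - 2Q = 163 + 2Q + 28, so Q_t = 3. Buyers pay P_b = 197; sellers receive P_s = P_b - 28 = 169.
Deadweight loss is the triangle between the curves from Q_t to Q*: (1/2)(10 - 3)(28) = 98.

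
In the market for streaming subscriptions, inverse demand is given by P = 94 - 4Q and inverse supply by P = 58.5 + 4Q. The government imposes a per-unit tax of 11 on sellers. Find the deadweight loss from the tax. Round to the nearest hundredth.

7.56

Without the tax, 94 - 4Q = 58.5 + 4Q so Q* = 4.4375 and P* = 76.25.
With the tax, sellers need 11 more per unit: 94 - 4Q = 58.5 + 4Q + 11, so Q_t = 3.0625. Buyers pay P_b = 81.75; sellers receive P_s = P_b - 11 = 70.75.
Deadweight loss is the triangle between the curves from Q_t to Q*: (1/2)(4.4375 - 3.0625)(11) = 7.5625.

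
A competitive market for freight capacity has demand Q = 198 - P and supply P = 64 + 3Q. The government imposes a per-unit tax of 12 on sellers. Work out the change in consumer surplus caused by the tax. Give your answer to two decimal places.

-96.00

Rewriting demand in inverse form: P = 198 - Q.
Pre-tax equilibrium: 198 - Q = 64 + 3Q gives Q* = 33.5, P* = 164.5.
With the tax, sellers need 12 more per unit: 198 - Q = 64 + 3Q + 12, so Q_t = 30.5. Buyers pay P_b = 167.5; sellers receive P_s = P_b - 12 = 155.5.
Consumers lose the trapezoid between P* and P_b out to Q_t plus the triangle from Q_t to Q*: change in CS = 465.125 - 561.125 = -96.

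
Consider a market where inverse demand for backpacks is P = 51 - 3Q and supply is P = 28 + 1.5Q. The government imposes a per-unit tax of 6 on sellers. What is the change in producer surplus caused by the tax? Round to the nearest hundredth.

-8.89

Without the tax, 51 - 3Q = 28 + 1.5Q so Q* = 5.1111 and P* = 35.6667.
A tax on sellers shifts supply up by 6: 51 - 3Q = 28 + 1.5Q + 6, so Q_t = 3.7778. Buyers pay P_b = 39.6667; sellers receive P_s = P_b - 6 = 33.6667.
PS falls from (1/2)(5.1111)(7.6667) = 19.5926 to (1/2)(3.7778)(5.6667) = 10.7037, a change of -8.8889.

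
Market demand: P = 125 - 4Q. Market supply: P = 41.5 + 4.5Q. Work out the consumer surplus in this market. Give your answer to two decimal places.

Set 125 - 4Q = 41.5 + 4.5Q, which gives 83.5 = 8.5Q, so Q* = 9.8235 and P* = 125 - 4(9.8235) = 85.7059.
Consumer surplus is the triangle under demand above P*: (1/2)(9.8235)(125 - 85.7059) = (1/2)(9.8235)(39.2941) = 193.0035.

193.00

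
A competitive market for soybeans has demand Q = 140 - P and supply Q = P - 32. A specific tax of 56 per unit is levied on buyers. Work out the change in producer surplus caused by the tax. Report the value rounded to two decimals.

Rewriting demand in inverse form: P = 140 - Q.
Rewriting supply in inverse form: P = 32 + Q.
Pre-tax equilibrium: 140 - Q = 32 + Q gives Q* = 54, P* = 86.
With the tax, buyers' net willingness to pay falls by 56: (140 - 56) - Q = 32 + Q, so Q_t = 26. Buyers pay P_b = 114; sellers receive P_s = P_b - 56 = 58.
Producers lose the trapezoid between P_s and P* out to Q_t plus the triangle from Q_t to Q*: change in PS = 338 - 1458 = -1120.

-1120.00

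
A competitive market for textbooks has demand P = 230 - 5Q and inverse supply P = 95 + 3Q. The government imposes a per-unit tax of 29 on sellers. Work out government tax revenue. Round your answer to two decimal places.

Without the tax, 230 - 5Q = 95 + 3Q so Q* = 16.875 and P* = 145.625.
With the tax, sellers need 29 more per unit: 230 - 5Q = 95 + 3Q + 29, so Q_t = 13.25. Buyers pay P_b = 163.75; sellers receive P_s = P_b - 29 = 134.75.
Revenue is the tax times quantity traded: 29 x 13.25 = 384.25.

384.25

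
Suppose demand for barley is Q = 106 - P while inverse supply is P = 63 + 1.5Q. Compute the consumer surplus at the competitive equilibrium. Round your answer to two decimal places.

Rewriting demand in inverse form: P = 106 - Q.
Equilibrium: 106 - Q = 63 + 1.5Q, so Q* = 17.2 and P* = 88.8.
CS is the area between the demand curve and P* from 0 to Q*: (1/2)(17.2)(17.2) = 147.92.

147.92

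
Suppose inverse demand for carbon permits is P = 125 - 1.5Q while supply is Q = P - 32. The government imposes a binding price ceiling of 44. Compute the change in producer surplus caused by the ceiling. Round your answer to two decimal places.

Rewriting supply in inverse form: P = 32 + Q.
Free-market equilibrium: 125 - 1.5Q = 32 + Q gives Q* = 37.2, P* = 69.2.
At P = 44, sellers supply (44 - 32)/1 = 12 while buyers want more, so the quantity traded is 12 at price 44.
PS goes from (1/2)(37.2)(37.2) = 691.92 to 72 (computed as (44 - 32)(12) - (1/2)(1)(12)^2), a change of -619.92.

-619.92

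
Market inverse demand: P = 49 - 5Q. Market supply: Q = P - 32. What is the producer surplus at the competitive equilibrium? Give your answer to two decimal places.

4.01

Rewriting supply in inverse form: P = 32 + Q.
Setting demand equal to supply, 17 = 6Q, so Q* = 2.8333 and P* = 34.8333.
Producer surplus is the triangle above supply below P*: (1/2)(2.8333)(34.8333 - 32) = (1/2)(2.8333)(2.8333) = 4.0139.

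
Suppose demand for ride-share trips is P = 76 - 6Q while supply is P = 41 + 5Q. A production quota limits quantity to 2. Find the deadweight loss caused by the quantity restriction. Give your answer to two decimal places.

Unrestricted equilibrium: Q* = (76 - 41)/(6 + 5) = 3.1818.
At Q = 2 the demand price is 76 - 6(2) = 64 and the supply price is 41 + 5(2) = 51.
DWL = (1/2)(gap between curves at 2) x (Q* - 2) = (1/2)(13)(1.1818) = 7.6818.

7.68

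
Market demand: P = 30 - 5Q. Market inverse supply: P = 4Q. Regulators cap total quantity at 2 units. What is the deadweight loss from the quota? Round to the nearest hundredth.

8.00

Unrestricted equilibrium: Q* = (30 - 0)/(5 + 4) = 3.3333.
At Q = 2 the demand price is 30 - 5(2) = 20 and the supply price is 0 + 4(2) = 8.
DWL = (1/2)(gap between curves at 2) x (Q* - 2) = (1/2)(12)(1.3333) = 8.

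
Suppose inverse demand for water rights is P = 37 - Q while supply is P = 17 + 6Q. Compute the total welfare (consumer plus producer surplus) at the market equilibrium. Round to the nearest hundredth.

28.57

Set 37 - Q = 17 + 6Q, which gives 20 = 7Q, so Q* = 2.8571 and P* = 37 - (2.8571) = 34.1429.
CS = (1/2)(2.8571)(2.8571) = 4.0816 and PS = (1/2)(2.8571)(17.1429) = 24.4898, so total surplus = 28.5714.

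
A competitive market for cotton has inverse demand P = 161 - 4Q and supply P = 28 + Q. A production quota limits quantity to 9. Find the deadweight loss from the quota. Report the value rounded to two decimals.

Without the quota, 161 - 4Q = 28 + Q gives Q* = 26.6.
At Q = 9 the demand price is 161 - 4(9) = 125 and the supply price is 28 + (9) = 37.
DWL = (1/2)(gap between curves at 9) x (Q* - 9) = (1/2)(88)(17.6) = 774.4.

774.40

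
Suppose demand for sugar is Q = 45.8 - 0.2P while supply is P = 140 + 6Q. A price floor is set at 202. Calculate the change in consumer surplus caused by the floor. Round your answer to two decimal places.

-90.76

Rewriting demand in inverse form: P = 229 - 5Q.
Without the control, 229 - 5Q = 140 + 6Q so Q* = 8.0909 and P* = 188.5455.
At the floor price 202, quantity demanded is (229 - 202)/5 = 5.4; demand is the short side, so Q = 5.4 trades at P = 202.
CS goes from (1/2)(8.0909)(40.4545) = 163.657 to 72.9 (computed as (229 - 202)(5.4) - (1/2)(5)(5.4)^2), a change of -90.757.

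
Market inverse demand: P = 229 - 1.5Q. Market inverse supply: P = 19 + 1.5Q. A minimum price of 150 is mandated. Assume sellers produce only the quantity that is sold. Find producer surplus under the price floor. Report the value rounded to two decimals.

4819.00

Free-market equilibrium: 229 - 1.5Q = 19 + 1.5Q gives Q* = 70, P* = 124.
At the floor price 150, quantity demanded is (229 - 150)/1.5 = 52.6667; demand is the short side, so Q = 52.6667 trades at P = 150.
The supply price at Q = 52.6667 is 98. PS is the trapezoid between 150 and supply over [0, 52.6667]: (1/2)[(150 - 19) + (150 - 98)](52.6667) = 4819.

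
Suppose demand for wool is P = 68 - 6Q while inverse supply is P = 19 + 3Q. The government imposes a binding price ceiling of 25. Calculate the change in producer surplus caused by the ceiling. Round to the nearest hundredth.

Without the control, 68 - 6Q = 19 + 3Q so Q* = 5.4444 and P* = 35.3333.
At P = 25, sellers supply (25 - 19)/3 = 2 while buyers want more, so the quantity traded is 2 at price 25.
PS goes from (1/2)(5.4444)(16.3333) = 44.463 to 6 (computed as (25 - 19)(2) - (1/2)(3)(2)^2), a change of -38.463.

-38.46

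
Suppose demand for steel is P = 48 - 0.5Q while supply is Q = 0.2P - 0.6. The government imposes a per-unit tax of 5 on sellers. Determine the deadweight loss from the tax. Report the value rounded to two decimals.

2.27

Rewriting supply in inverse form: P = 3 + 5Q.
Pre-tax equilibrium: 48 - 0.5Q = 3 + 5Q gives Q* = 8.1818, P* = 43.9091.
A tax on sellers shifts supply up by 5: 48 - 0.5Q = 3 + 5Q + 5, so Q_t = 7.2727. Buyers pay P_b = 44.3636; sellers receive P_s = P_b - 5 = 39.3636.
Deadweight loss is the triangle between the curves from Q_t to Q*: (1/2)(8.1818 - 7.2727)(5) = 2.2727.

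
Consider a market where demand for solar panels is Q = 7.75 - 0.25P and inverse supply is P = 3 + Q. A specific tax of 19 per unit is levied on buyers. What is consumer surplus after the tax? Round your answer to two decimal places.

Rewriting demand in inverse form: P = 31 - 4Q.
Without the tax, 31 - 4Q = 3 + Q so Q* = 5.6 and P* = 8.6.
With the tax, buyers' net willingness to pay falls by 19: (31 - 19) - 4Q = 3 + Q, so Q_t = 1.8. Buyers pay P_b = 23.8; sellers receive P_s = P_b - 19 = 4.8.
CS = (1/2)(Q_t)(31 - P_b) = (1/2)(1.8)(7.2) = 6.48.

6.48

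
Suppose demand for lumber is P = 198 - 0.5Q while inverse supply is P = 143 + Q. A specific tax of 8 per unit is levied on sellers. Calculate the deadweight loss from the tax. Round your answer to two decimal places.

21.33

Pre-tax equilibrium: 198 - 0.5Q = 143 + Q gives Q* = 36.6667, P* = 179.6667.
A tax on sellers shifts supply up by 8: 198 - 0.5Q = 143 + Q + 8, so Q_t = 31.3333. Buyers pay P_b = 182.3333; sellers receive P_s = P_b - 8 = 174.3333.
The welfare triangle lost has base Q* - Q_t = 5.3333 and height t = 8, so DWL = (1/2)(5.3333)(8) = 21.3333.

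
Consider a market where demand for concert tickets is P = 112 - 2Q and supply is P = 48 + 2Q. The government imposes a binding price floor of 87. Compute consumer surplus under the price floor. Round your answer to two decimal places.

Without the control, 112 - 2Q = 48 + 2Q so Q* = 16 and P* = 80.
At P = 87, buyers demand (112 - 87)/2 = 12.5 while sellers would supply more, so the quantity traded is 12.5 at price 87.
CS is the triangle under demand above 87: (1/2)(12.5)(112 - 87) = 156.25.

156.25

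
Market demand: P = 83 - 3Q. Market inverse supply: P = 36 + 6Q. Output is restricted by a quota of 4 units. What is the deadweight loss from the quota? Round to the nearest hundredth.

6.72

Without the quota, 83 - 3Q = 36 + 6Q gives Q* = 5.2222.
At Q = 4 the demand price is 83 - 3(4) = 71 and the supply price is 36 + 6(4) = 60.
DWL = (1/2)(gap between curves at 4) x (Q* - 4) = (1/2)(11)(1.2222) = 6.7222.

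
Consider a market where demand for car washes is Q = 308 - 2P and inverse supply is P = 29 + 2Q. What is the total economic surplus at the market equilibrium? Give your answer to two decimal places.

Rewriting demand in inverse form: P = 154 - 0.5Q.
Set 154 - 0.5Q = 29 + 2Q, which gives 125 = 2.5Q, so Q* = 50 and P* = 154 - 0.5(50) = 129.
Total surplus is the full triangle between the curves from 0 to Q*: (1/2)(50)(154 - 29) = 3125.

3125.00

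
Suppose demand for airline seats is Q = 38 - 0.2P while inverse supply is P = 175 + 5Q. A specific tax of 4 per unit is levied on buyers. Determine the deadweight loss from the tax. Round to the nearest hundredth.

Rewriting demand in inverse form: P = 190 - 5Q.
Without the tax, 190 - 5Q = 175 + 5Q so Q* = 1.5 and P* = 182.5.
A tax on buyers shifts demand down by 4: (190 - 4) - 5Q = 175 + 5Q, so Q_t = 1.1. Buyers pay P_b = 184.5; sellers receive P_s = P_b - 4 = 180.5.
Deadweight loss is the triangle between the curves from Q_t to Q*: (1/2)(1.5 - 1.1)(4) = 0.8.

0.80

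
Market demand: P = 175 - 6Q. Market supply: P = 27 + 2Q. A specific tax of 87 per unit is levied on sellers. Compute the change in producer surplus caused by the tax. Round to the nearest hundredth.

-284.11

Pre-tax equilibrium: 175 - 6Q = 27 + 2Q gives Q* = 18.5, P* = 64.
With the tax, sellers need 87 more per unit: 175 - 6Q = 27 + 2Q + 87, so Q_t = 7.625. Buyers pay P_b = 129.25; sellers receive P_s = P_b - 87 = 42.25.
PS falls from (1/2)(18.5)(37) = 342.25 to (1/2)(7.625)(15.25) = 58.1406, a change of -284.1094.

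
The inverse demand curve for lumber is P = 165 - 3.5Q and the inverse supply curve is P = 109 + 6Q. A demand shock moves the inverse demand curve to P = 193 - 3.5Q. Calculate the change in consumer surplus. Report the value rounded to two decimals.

Initial equilibrium: Q_0 = 5.8947, P_0 = 144.3684; CS_0 = (1/2)(5.8947)(20.6316) = 60.8089, PS_0 = (1/2)(5.8947)(35.3684) = 104.2438.
New equilibrium: 193 - 3.5Q = 109 + 6Q gives Q_1 = 8.8421, P_1 = 162.0526; CS_1 = 136.8199, PS_1 = 234.5485.
Change in consumer surplus = 136.8199 - 60.8089 = 76.0111.

76.01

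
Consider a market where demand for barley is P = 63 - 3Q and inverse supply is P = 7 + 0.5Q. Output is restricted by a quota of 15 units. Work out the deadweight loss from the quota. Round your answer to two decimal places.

1.75

Unrestricted equilibrium: Q* = (63 - 7)/(3 + 0.5) = 16.
At Q = 15 the demand price is 63 - 3(15) = 18 and the supply price is 7 + 0.5(15) = 14.5.
Deadweight loss is the triangle between the curves from 15 to 16: (1/2)(18 - 14.5)(16 - 15) = 1.75.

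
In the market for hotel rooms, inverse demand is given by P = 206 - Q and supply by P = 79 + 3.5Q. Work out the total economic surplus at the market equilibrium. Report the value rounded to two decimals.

Set 206 - Q = 79 + 3.5Q, which gives 127 = 4.5Q, so Q* = 28.2222 and P* = 206 - (28.2222) = 177.7778.
CS = (1/2)(28.2222)(28.2222) = 398.2469 and PS = (1/2)(28.2222)(98.7778) = 1393.8642, so total surplus = 1792.1111.

1792.11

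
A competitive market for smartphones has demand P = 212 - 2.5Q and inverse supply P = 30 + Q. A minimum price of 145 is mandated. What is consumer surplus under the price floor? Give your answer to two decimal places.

897.80

Free-market equilibrium: 212 - 2.5Q = 30 + Q gives Q* = 52, P* = 82.
At the floor price 145, quantity demanded is (212 - 145)/2.5 = 26.8; demand is the short side, so Q = 26.8 trades at P = 145.
CS is the triangle under demand above 145: (1/2)(26.8)(212 - 145) = 897.8.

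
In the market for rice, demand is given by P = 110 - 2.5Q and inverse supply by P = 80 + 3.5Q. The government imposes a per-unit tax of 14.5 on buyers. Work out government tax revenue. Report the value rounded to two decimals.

37.46

Without the tax, 110 - 2.5Q = 80 + 3.5Q so Q* = 5 and P* = 97.5.
A tax on buyers shifts demand down by 14.5: (110 - 14.5) - 2.5Q = 80 + 3.5Q, so Q_t = 2.5833. Buyers pay P_b = 103.5417; sellers receive P_s = P_b - 14.5 = 89.0417.
Revenue is the tax times quantity traded: 14.5 x 2.5833 = 37.4583.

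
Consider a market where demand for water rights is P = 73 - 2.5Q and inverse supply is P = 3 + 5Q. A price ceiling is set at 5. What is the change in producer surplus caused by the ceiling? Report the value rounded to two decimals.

Free-market equilibrium: 73 - 2.5Q = 3 + 5Q gives Q* = 9.3333, P* = 49.6667.
At the ceiling price 5, quantity supplied is (5 - 3)/5 = 0.4; supply is the short side, so Q = 0.4 trades at P = 5.
PS goes from (1/2)(9.3333)(46.6667) = 217.7778 to 0.4 (computed as (5 - 3)(0.4) - (1/2)(5)(0.4)^2), a change of -217.3778.

-217.38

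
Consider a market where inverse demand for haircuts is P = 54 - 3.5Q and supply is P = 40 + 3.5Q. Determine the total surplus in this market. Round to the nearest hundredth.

Setting demand equal to supply, 14 = 7Q, so Q* = 2 and P* = 47.
Total surplus is the full triangle between the curves from 0 to Q*: (1/2)(2)(54 - 40) = 14.

14.00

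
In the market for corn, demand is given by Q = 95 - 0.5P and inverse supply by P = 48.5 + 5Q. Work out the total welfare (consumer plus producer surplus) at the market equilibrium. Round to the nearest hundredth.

Rewriting demand in inverse form: P = 190 - 2Q.
Setting demand equal to supply, 141.5 = 7Q, so Q* = 20.2143 and P* = 149.5714.
Total surplus is the full triangle between the curves from 0 to Q*: (1/2)(20.2143)(190 - 48.5) = 1430.1607.

1430.16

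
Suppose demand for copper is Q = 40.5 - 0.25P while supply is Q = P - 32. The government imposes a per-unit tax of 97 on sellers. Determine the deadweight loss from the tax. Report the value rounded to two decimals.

Rewriting demand in inverse form: P = 162 - 4Q.
Rewriting supply in inverse form: P = 32 + Q.
Pre-tax equilibrium: 162 - 4Q = 32 + Q gives Q* = 26, P* = 58.
A tax on sellers shifts supply up by 97: 162 - 4Q = 32 + Q + 97, so Q_t = 6.6. Buyers pay P_b = 135.6; sellers receive P_s = P_b - 97 = 38.6.
Deadweight loss is the triangle between the curves from Q_t to Q*: (1/2)(26 - 6.6)(97) = 940.9.

940.90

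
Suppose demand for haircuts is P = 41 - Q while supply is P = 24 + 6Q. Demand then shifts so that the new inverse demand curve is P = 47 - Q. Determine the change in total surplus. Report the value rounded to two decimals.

Initial equilibrium: Q_0 = 2.4286, P_0 = 38.5714; CS_0 = (1/2)(2.4286)(2.4286) = 2.949, PS_0 = (1/2)(2.4286)(14.5714) = 17.6939.
New equilibrium: 47 - Q = 24 + 6Q gives Q_1 = 3.2857, P_1 = 43.7143; CS_1 = 5.398, PS_1 = 32.3878.
Change in total surplus = (5.398 + 32.3878) - (2.949 + 17.6939) = 17.1429.

17.14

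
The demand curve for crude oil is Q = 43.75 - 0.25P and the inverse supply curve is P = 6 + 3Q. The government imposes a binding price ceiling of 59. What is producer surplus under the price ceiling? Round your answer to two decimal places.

Rewriting demand in inverse form: P = 175 - 4Q.
Without the control, 175 - 4Q = 6 + 3Q so Q* = 24.1429 and P* = 78.4286.
At P = 59, sellers supply (59 - 6)/3 = 17.6667 while buyers want more, so the quantity traded is 17.6667 at price 59.
PS is the triangle above supply below 59: (1/2)(17.6667)(59 - 6) = 468.1667.

468.17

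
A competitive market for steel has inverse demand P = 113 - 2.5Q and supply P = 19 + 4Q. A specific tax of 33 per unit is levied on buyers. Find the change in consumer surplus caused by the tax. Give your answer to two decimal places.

-151.33

Pre-tax equilibrium: 113 - 2.5Q = 19 + 4Q gives Q* = 14.4615, P* = 76.8462.
A tax on buyers shifts demand down by 33: (113 - 33) - 2.5Q = 19 + 4Q, so Q_t = 9.3846. Buyers pay P_b = 89.5385; sellers receive P_s = P_b - 33 = 56.5385.
CS falls from (1/2)(14.4615)(36.1538) = 261.4201 to (1/2)(9.3846)(23.4615) = 110.0888, a change of -151.3314.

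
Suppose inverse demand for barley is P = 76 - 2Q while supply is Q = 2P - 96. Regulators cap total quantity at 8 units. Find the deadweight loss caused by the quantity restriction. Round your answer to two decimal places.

12.80

Rewriting supply in inverse form: P = 48 + 0.5Q.
Unrestricted equilibrium: Q* = (76 - 48)/(2 + 0.5) = 11.2.
At Q = 8 the demand price is 76 - 2(8) = 60 and the supply price is 48 + 0.5(8) = 52.
DWL = (1/2)(gap between curves at 8) x (Q* - 8) = (1/2)(8)(3.2) = 12.8.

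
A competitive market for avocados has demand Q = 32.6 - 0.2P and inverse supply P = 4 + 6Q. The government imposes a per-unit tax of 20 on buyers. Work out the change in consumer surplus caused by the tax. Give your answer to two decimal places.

Rewriting demand in inverse form: P = 163 - 5Q.
Pre-tax equilibrium: 163 - 5Q = 4 + 6Q gives Q* = 14.4545, P* = 90.7273.
With the tax, buyers' net willingness to pay falls by 20: (163 - 20) - 5Q = 4 + 6Q, so Q_t = 12.6364. Buyers pay P_b = 99.8182; sellers receive P_s = P_b - 20 = 79.8182.
Consumers lose the trapezoid between P* and P_b out to Q_t plus the triangle from Q_t to Q*: change in CS = 399.1942 - 522.3347 = -123.1405.

-123.14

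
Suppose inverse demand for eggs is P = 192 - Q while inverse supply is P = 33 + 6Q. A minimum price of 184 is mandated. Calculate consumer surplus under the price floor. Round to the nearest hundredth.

Without the control, 192 - Q = 33 + 6Q so Q* = 22.7143 and P* = 169.2857.
At P = 184, buyers demand (192 - 184)/1 = 8 while sellers would supply more, so the quantity traded is 8 at price 184.
CS is the triangle under demand above 184: (1/2)(8)(192 - 184) = 32.

32.00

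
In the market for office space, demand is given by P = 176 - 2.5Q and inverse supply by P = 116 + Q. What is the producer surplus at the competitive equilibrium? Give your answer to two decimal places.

146.94

Equilibrium: 176 - 2.5Q = 116 + Q, so Q* = 17.1429 and P* = 133.1429.
Producer surplus is the triangle above supply below P*: (1/2)(17.1429)(133.1429 - 116) = (1/2)(17.1429)(17.1429) = 146.9388.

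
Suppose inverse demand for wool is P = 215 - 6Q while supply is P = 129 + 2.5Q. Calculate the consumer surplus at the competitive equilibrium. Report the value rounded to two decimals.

307.10

Set 215 - 6Q = 129 + 2.5Q, which gives 86 = 8.5Q, so Q* = 10.1176 and P* = 215 - 6(10.1176) = 154.2941.
Consumer surplus is the triangle under demand above P*: (1/2)(10.1176)(215 - 154.2941) = (1/2)(10.1176)(60.7059) = 307.1003.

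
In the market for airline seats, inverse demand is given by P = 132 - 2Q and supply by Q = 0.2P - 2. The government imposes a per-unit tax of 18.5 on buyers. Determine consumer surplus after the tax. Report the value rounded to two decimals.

Rewriting supply in inverse form: P = 10 + 5Q.
Without the tax, 132 - 2Q = 10 + 5Q so Q* = 17.4286 and P* = 97.1429.
With the tax, buyers' net willingness to pay falls by 18.5: (132 - 18.5) - 2Q = 10 + 5Q, so Q_t = 14.7857. Buyers pay P_b = 102.4286; sellers receive P_s = P_b - 18.5 = 83.9286.
CS = (1/2)(Q_t)(132 - P_b) = (1/2)(14.7857)(29.5714) = 218.6173.

218.62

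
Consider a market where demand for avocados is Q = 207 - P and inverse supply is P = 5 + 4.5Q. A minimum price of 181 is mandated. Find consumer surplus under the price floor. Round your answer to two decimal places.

Rewriting demand in inverse form: P = 207 - Q.
Free-market equilibrium: 207 - Q = 5 + 4.5Q gives Q* = 36.7273, P* = 170.2727.
At P = 181, buyers demand (207 - 181)/1 = 26 while sellers would supply more, so the quantity traded is 26 at price 181.
CS is the triangle under demand above 181: (1/2)(26)(207 - 181) = 338.

338.00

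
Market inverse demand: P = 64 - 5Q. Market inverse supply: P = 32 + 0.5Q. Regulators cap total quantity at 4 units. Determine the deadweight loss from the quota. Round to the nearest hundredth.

9.09

Unrestricted equilibrium: Q* = (64 - 32)/(5 + 0.5) = 5.8182.
At Q = 4 the demand price is 64 - 5(4) = 44 and the supply price is 32 + 0.5(4) = 34.
DWL = (1/2)(gap between curves at 4) x (Q* - 4) = (1/2)(10)(1.8182) = 9.0909.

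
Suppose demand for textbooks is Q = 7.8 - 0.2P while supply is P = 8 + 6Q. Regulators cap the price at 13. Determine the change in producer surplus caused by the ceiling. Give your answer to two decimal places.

-21.74

Rewriting demand in inverse form: P = 39 - 5Q.
Without the control, 39 - 5Q = 8 + 6Q so Q* = 2.8182 and P* = 24.9091.
At P = 13, sellers supply (13 - 8)/6 = 0.8333 while buyers want more, so the quantity traded is 0.8333 at price 13.
PS goes from (1/2)(2.8182)(16.9091) = 23.8264 to 2.0833 (computed as (13 - 8)(0.8333) - (1/2)(6)(0.8333)^2), a change of -21.7431.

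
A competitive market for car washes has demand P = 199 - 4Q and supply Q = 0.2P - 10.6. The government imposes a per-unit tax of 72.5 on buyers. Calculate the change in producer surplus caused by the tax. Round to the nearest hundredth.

-491.17

Rewriting supply in inverse form: P = 53 + 5Q.
Pre-tax equilibrium: 199 - 4Q = 53 + 5Q gives Q* = 16.2222, P* = 134.1111.
A tax on buyers shifts demand down by 72.5: (199 - 72.5) - 4Q = 53 + 5Q, so Q_t = 8.1667. Buyers pay P_b = 166.3333; sellers receive P_s = P_b - 72.5 = 93.8333.
PS falls from (1/2)(16.2222)(81.1111) = 657.9012 to (1/2)(8.1667)(40.8333) = 166.7361, a change of -491.1651.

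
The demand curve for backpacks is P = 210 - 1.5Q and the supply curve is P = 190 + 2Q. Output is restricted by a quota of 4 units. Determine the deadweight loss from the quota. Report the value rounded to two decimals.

5.14

Unrestricted equilibrium: Q* = (210 - 190)/(1.5 + 2) = 5.7143.
At Q = 4 the demand price is 210 - 1.5(4) = 204 and the supply price is 190 + 2(4) = 198.
DWL = (1/2)(gap between curves at 4) x (Q* - 4) = (1/2)(6)(1.7143) = 5.1429.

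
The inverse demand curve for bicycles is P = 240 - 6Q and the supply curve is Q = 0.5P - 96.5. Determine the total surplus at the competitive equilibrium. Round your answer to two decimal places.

Rewriting supply in inverse form: P = 193 + 2Q.
Setting demand equal to supply, 47 = 8Q, so Q* = 5.875 and P* = 204.75.
Total surplus is the full triangle between the curves from 0 to Q*: (1/2)(5.875)(240 - 193) = 138.0625.

138.06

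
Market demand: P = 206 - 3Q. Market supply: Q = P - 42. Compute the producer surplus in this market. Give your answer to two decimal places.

Rewriting supply in inverse form: P = 42 + Q.
Set 206 - 3Q = 42 + Q, which gives 164 = 4Q, so Q* = 41 and P* = 206 - 3(41) = 83.
Producer surplus is the triangle above supply below P*: (1/2)(41)(83 - 42) = (1/2)(41)(41) = 840.5.

840.50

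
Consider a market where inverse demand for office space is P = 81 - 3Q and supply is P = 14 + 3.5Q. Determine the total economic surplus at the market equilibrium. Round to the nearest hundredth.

Set 81 - 3Q = 14 + 3.5Q, which gives 67 = 6.5Q, so Q* = 10.3077 and P* = 81 - 3(10.3077) = 50.0769.
CS = (1/2)(10.3077)(30.9231) = 159.3728 and PS = (1/2)(10.3077)(36.0769) = 185.9349, so total surplus = 345.3077.

345.31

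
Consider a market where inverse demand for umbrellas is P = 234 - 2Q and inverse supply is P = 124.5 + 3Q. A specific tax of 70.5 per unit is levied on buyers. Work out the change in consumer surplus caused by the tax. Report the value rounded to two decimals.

-418.77

Without the tax, 234 - 2Q = 124.5 + 3Q so Q* = 21.9 and P* = 190.2.
A tax on buyers shifts demand down by 70.5: (234 - 70.5) - 2Q = 124.5 + 3Q, so Q_t = 7.8. Buyers pay P_b = 218.4; sellers receive P_s = P_b - 70.5 = 147.9.
CS falls from (1/2)(21.9)(43.8) = 479.61 to (1/2)(7.8)(15.6) = 60.84, a change of -418.77.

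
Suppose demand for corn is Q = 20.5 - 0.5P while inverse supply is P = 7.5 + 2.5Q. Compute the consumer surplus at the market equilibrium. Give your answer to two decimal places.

Rewriting demand in inverse form: P = 41 - 2Q.
Set 41 - 2Q = 7.5 + 2.5Q, which gives 33.5 = 4.5Q, so Q* = 7.4444 and P* = 41 - 2(7.4444) = 26.1111.
Consumer surplus is the triangle under demand above P*: (1/2)(7.4444)(41 - 26.1111) = (1/2)(7.4444)(14.8889) = 55.4198.

55.42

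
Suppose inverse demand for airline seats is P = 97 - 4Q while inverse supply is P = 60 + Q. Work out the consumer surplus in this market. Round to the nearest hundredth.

109.52

Equilibrium: 97 - 4Q = 60 + Q, so Q* = 7.4 and P* = 67.4.
CS is the area between the demand curve and P* from 0 to Q*: (1/2)(7.4)(29.6) = 109.52.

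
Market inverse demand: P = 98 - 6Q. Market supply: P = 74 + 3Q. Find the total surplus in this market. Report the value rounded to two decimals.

Equilibrium: 98 - 6Q = 74 + 3Q, so Q* = 2.6667 and P* = 82.
Total surplus is the full triangle between the curves from 0 to Q*: (1/2)(2.6667)(98 - 74) = 32.

32.00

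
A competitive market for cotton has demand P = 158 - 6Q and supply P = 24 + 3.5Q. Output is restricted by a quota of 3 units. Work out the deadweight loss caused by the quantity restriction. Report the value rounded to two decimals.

585.80

Unrestricted equilibrium: Q* = (158 - 24)/(6 + 3.5) = 14.1053.
At Q = 3 the demand price is 158 - 6(3) = 140 and the supply price is 24 + 3.5(3) = 34.5.
DWL = (1/2)(gap between curves at 3) x (Q* - 3) = (1/2)(105.5)(11.1053) = 585.8026.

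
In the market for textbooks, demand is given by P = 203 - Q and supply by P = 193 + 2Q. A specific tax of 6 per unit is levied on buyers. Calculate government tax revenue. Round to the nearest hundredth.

Without the tax, 203 - Q = 193 + 2Q so Q* = 3.3333 and P* = 199.6667.
With the tax, buyers' net willingness to pay falls by 6: (203 - 6) - Q = 193 + 2Q, so Q_t = 1.3333. Buyers pay P_b = 201.6667; sellers receive P_s = P_b - 6 = 195.6667.
Revenue is the tax times quantity traded: 6 x 1.3333 = 8.

8.00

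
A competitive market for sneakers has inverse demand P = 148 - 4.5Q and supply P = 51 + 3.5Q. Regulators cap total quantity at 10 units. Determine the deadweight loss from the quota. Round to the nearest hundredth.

Without the quota, 148 - 4.5Q = 51 + 3.5Q gives Q* = 12.125.
At Q = 10 the demand price is 148 - 4.5(10) = 103 and the supply price is 51 + 3.5(10) = 86.
Deadweight loss is the triangle between the curves from 10 to 12.125: (1/2)(103 - 86)(12.125 - 10) = 18.0625.

18.06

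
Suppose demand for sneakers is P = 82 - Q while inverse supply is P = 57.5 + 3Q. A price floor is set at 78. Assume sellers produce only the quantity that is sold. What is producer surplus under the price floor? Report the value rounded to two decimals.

58.00

Without the control, 82 - Q = 57.5 + 3Q so Q* = 6.125 and P* = 75.875.
At P = 78, buyers demand (82 - 78)/1 = 4 while sellers would supply more, so the quantity traded is 4 at price 78.
The supply price at Q = 4 is 69.5. PS is the trapezoid between 78 and supply over [0, 4]: (1/2)[(78 - 57.5) + (78 - 69.5)](4) = 58.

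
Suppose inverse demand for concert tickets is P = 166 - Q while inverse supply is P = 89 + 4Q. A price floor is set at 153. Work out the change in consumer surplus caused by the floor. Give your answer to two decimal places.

Free-market equilibrium: 166 - Q = 89 + 4Q gives Q* = 15.4, P* = 150.6.
At the floor price 153, quantity demanded is (166 - 153)/1 = 13; demand is the short side, so Q = 13 trades at P = 153.
CS goes from (1/2)(15.4)(15.4) = 118.58 to 84.5 (computed as (166 - 153)(13) - (1/2)(1)(13)^2), a change of -34.08.

-34.08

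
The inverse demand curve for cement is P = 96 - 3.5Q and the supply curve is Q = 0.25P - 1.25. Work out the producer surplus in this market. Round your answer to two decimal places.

294.44

Rewriting supply in inverse form: P = 5 + 4Q.
Setting demand equal to supply, 91 = 7.5Q, so Q* = 12.1333 and P* = 53.5333.
The supply curve's price intercept is 5, so PS = (1/2)(Q*)(P* - 5) = (1/2)(12.1333)(48.5333) = 294.4356.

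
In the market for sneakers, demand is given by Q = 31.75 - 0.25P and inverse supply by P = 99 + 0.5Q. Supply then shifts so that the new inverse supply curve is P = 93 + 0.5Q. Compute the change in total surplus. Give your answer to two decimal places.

Rewriting demand in inverse form: P = 127 - 4Q.
Initial equilibrium: Q_0 = 6.2222, P_0 = 102.1111; CS_0 = (1/2)(6.2222)(24.8889) = 77.4321, PS_0 = (1/2)(6.2222)(3.1111) = 9.679.
New equilibrium: 127 - 4Q = 93 + 0.5Q gives Q_1 = 7.5556, P_1 = 96.7778; CS_1 = 114.1728, PS_1 = 14.2716.
Change in total surplus = (114.1728 + 14.2716) - (77.4321 + 9.679) = 41.3333.

41.33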